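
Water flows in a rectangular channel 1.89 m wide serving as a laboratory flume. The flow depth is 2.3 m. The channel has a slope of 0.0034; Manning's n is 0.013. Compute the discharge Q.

Flow area A = b·y = 1.89 × 2.3 = 4.347 m². Wetted perimeter P = b + 2y = 1.89 + 2×2.3 = 6.49 m.
Hydraulic radius R = A/P = 4.347/6.49 = 0.6698 m.
Manning's equation: Q = (1/n) A R^(2/3) S^(1/2) = (1/0.013) × 4.347 × 0.6698^(2/3) × 0.0034^(1/2) = 14.9 m³/s.

Q = 14.9 m³/s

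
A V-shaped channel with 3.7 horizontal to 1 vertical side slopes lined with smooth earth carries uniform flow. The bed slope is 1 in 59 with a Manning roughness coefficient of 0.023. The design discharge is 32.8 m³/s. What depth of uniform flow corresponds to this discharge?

y_n = 1.42 m

Manning's equation rearranged: A R^(2/3) = nQ / (1·√S) = 0.023 × 32.8 / (√0.01695) = 5.795.
At y = 1.04 m: A R^(2/3) = 2.528 — too small.
At y = 1.69 m: A R^(2/3) = 9.226 — too large.
At y = 1.42 m: A R^(2/3) = 5.8 — matches.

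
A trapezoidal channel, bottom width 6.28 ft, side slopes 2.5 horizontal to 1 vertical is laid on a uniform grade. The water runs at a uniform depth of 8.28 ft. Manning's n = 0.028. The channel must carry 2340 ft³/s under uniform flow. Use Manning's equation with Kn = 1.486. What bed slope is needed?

S = 0.00542

With bottom width b = 6.28 ft and side slope z = 2.5: A = (b + zy)y = (6.28 + 2.5×8.28)×8.28 = 223.4 ft²; P = b + 2y√(1+z²) = 6.28 + 2×8.28×2.693 = 50.87 ft.
Hydraulic radius R = A/P = 223.4/50.87 = 4.392 ft.
From Manning's equation, S = [nQ / (1.486 A R^(2/3))]² = [0.028 × 2340 / (1.486 × 223.4 × 4.392^(2/3))]² = 0.00542.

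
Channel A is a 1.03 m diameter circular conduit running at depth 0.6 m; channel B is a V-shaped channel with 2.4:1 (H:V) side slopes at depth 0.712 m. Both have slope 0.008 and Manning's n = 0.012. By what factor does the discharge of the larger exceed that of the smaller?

Channel A: For a circular section of diameter D = 1.03 m at depth y = 0.6 m, the central angle is θ = 2 arccos(1 − 2y/D) = 3.473 rad. Then A = (D²/8)(θ − sin θ) = 0.5038 m² and P = Dθ/2 = 1.789 m. Hydraulic radius R = A/P = 0.5038/1.789 = 0.2816 m. Q_A = (1/0.012)·0.5038·0.2816^(2/3)·√0.008 = 1.613 m³/s.
Channel B: For a triangular section with side slope z = 2.4: A = zy² = 2.4×0.712² = 1.217 m²; P = 2y√(1+z²) = 2×0.712×2.6 = 3.702 m. Hydraulic radius R = A/P = 1.217/3.702 = 0.3286 m. Q_B = (1/0.012)·1.217·0.3286^(2/3)·√0.008 = 4.318 m³/s.
The larger discharge is 4.318 m³/s and the smaller is 1.613 m³/s; the ratio is 2.68.

2.68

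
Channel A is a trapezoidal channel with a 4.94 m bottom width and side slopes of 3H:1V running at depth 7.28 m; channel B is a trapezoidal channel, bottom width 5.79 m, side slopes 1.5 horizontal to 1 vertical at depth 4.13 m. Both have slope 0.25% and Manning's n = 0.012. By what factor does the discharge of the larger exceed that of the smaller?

Channel A: With bottom width b = 4.94 m and side slope z = 3: A = (b + zy)y = (4.94 + 3×7.28)×7.28 = 195 m²; P = b + 2y√(1+z²) = 4.94 + 2×7.28×3.162 = 50.98 m. Hydraulic radius R = A/P = 195/50.98 = 3.824 m. Q_A = (1/0.012)·195·3.824^(2/3)·√0.0025 = 1986 m³/s.
Channel B: With bottom width b = 5.79 m and side slope z = 1.5: A = (b + zy)y = (5.79 + 1.5×4.13)×4.13 = 49.5 m²; P = b + 2y√(1+z²) = 5.79 + 2×4.13×1.803 = 20.68 m. Hydraulic radius R = A/P = 49.5/20.68 = 2.393 m. Q_B = (1/0.012)·49.5·2.393^(2/3)·√0.0025 = 369 m³/s.
The larger discharge is 1986 m³/s and the smaller is 369 m³/s; the ratio is 5.38.

5.38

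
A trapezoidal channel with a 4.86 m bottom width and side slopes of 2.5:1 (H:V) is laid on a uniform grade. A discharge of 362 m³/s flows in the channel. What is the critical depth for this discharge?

At critical depth, Q² T / (g A³) = 1, i.e. A³/T = Q²/g = 362²/9.81 = 13360.
Trying y = 5.32 m: A³/T = 28660 — too large.
Trying y = 3.4 m: A³/T = 4288 — too small.
Trying y = 4.46 m: A³/T = 13400 — ≈ 13360.

y_c = 4.46 m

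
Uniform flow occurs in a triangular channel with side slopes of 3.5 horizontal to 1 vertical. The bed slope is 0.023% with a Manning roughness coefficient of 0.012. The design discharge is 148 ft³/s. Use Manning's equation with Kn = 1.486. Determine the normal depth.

y_n = 3.86 ft

Manning's equation rearranged: A R^(2/3) = nQ / (1.486·√S) = 0.012 × 148 / (1.486 × √0.00023) = 78.81.
Try y = 4.5 ft: A R^(2/3) = 118.6 — high.
Try y = 3.01 ft: A R^(2/3) = 40.57 — low.
Try y = 3.86 ft: A R^(2/3) = 78.75 — close enough.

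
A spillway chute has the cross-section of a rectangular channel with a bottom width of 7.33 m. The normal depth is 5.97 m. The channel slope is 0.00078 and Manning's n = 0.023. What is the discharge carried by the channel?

Flow area A = b·y = 7.33 × 5.97 = 43.76 m². Wetted perimeter P = b + 2y = 7.33 + 2×5.97 = 19.27 m.
Hydraulic radius R = A/P = 43.76/19.27 = 2.271 m.
Manning's equation: Q = (1/n) A R^(2/3) S^(1/2) = (1/0.023) × 43.76 × 2.271^(2/3) × 0.00078^(1/2) = 91.8 m³/s.

Q = 91.8 m³/s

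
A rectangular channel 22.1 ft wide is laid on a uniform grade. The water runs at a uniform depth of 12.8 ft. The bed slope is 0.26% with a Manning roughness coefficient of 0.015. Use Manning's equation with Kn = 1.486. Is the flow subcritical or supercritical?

subcritical

Flow area A = b·y = 22.1 × 12.8 = 282.9 ft². Wetted perimeter P = b + 2y = 22.1 + 2×12.8 = 47.7 ft.
Hydraulic radius R = A/P = 282.9/47.7 = 5.93 ft.
V = (1.486/n) R^(2/3) √S = (1.486/0.015) × 5.93^(2/3) × √0.0026 = 16.55 ft/s. Hydraulic depth D_h = A/T = 282.9/22.1 = 12.8 ft.
Froude number Fr = V/√(g·D_h) = 16.55/√(32.2×12.8) = 0.815, which is less than 1, so the flow is subcritical.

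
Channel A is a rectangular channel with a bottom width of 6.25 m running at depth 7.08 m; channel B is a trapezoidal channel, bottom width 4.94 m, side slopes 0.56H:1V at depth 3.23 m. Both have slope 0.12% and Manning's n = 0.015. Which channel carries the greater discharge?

channel A

Channel A: Flow area A = b·y = 6.25 × 7.08 = 44.25 m². Wetted perimeter P = b + 2y = 6.25 + 2×7.08 = 20.41 m. Hydraulic radius R = A/P = 44.25/20.41 = 2.168 m. Q_A = (1/0.015)·44.25·2.168^(2/3)·√0.0012 = 171.2 m³/s.
Channel B: With bottom width b = 4.94 m and side slope z = 0.56: A = (b + zy)y = (4.94 + 0.56×3.23)×3.23 = 21.8 m²; P = b + 2y√(1+z²) = 4.94 + 2×3.23×1.146 = 12.34 m. Hydraulic radius R = A/P = 21.8/12.34 = 1.766 m. Q_B = (1/0.015)·21.8·1.766^(2/3)·√0.0012 = 73.55 m³/s.
Q_A = 171.2 m³/s vs Q_B = 73.55 m³/s, so channel A carries more.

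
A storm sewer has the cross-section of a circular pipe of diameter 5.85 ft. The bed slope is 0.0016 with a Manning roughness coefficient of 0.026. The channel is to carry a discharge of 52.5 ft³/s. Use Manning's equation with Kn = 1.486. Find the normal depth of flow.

Manning's equation rearranged: A R^(2/3) = nQ / (1.486·√S) = 0.026 × 52.5 / (1.486 × √0.0016) = 22.96.
Try y = 4.41 ft: A R^(2/3) = 31.77 — high.
Try y = 2.88 ft: A R^(2/3) = 16.86 — low.
Try y = 3.48 ft: A R^(2/3) = 22.96 — ≈ 22.96.

y_n = 3.48 ft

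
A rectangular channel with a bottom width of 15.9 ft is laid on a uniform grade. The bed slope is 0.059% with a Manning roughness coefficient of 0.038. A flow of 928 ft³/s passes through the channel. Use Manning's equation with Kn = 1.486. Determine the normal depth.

y_n = 19.4 ft

Manning's equation rearranged: A R^(2/3) = nQ / (1.486·√S) = 0.038 × 928 / (1.486 × √0.00059) = 977.
At y = 17.3 ft: A R^(2/3) = 851.6 — too small.
At y = 19.4 ft: A R^(2/3) = 977.3 — matches.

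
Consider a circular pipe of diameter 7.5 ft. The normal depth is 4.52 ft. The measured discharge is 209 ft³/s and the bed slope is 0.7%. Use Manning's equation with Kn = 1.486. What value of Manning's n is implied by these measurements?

For a circular section of diameter D = 7.5 ft at depth y = 4.52 ft, the central angle is θ = 2 arccos(1 − 2y/D) = 3.555 rad. Then A = (D²/8)(θ − sin θ) = 27.82 ft² and P = Dθ/2 = 13.33 ft.
Hydraulic radius R = A/P = 27.82/13.33 = 2.087 ft.
Rearranging Manning's equation: n = (1.486/Q) A R^(2/3) S^(1/2) = (1.486/209) × 27.82 × 2.087^(2/3) × √0.007 = 0.027.

n = 0.027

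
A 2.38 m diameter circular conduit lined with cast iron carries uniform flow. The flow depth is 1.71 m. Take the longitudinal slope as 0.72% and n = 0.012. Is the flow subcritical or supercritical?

For a circular section of diameter D = 2.38 m at depth y = 1.71 m, the central angle is θ = 2 arccos(1 − 2y/D) = 4.046 rad. Then A = (D²/8)(θ − sin θ) = 3.421 m² and P = Dθ/2 = 4.815 m.
Hydraulic radius R = A/P = 3.421/4.815 = 0.7106 m.
V = (1/n) R^(2/3) √S = (1/0.012) × 0.7106^(2/3) × √0.0072 = 5.631 m/s. Hydraulic depth D_h = A/T = 3.421/2.141 = 1.598 m.
Froude number Fr = V/√(g·D_h) = 5.631/√(9.81×1.598) = 1.42, which is greater than 1, so the flow is supercritical.

supercritical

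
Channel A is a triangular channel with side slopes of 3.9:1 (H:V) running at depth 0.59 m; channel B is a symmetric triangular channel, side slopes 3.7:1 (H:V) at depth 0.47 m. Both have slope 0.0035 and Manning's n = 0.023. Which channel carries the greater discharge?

channel A

Channel A: For a triangular section with side slope z = 3.9: A = zy² = 3.9×0.59² = 1.358 m²; P = 2y√(1+z²) = 2×0.59×4.026 = 4.751 m. Hydraulic radius R = A/P = 1.358/4.751 = 0.2858 m. Q_A = (1/0.023)·1.358·0.2858^(2/3)·√0.0035 = 1.515 m³/s.
Channel B: For a triangular section with side slope z = 3.7: A = zy² = 3.7×0.47² = 0.8173 m²; P = 2y√(1+z²) = 2×0.47×3.833 = 3.603 m. Hydraulic radius R = A/P = 0.8173/3.603 = 0.2269 m. Q_B = (1/0.023)·0.8173·0.2269^(2/3)·√0.0035 = 0.782 m³/s.
Q_A = 1.515 m³/s vs Q_B = 0.782 m³/s, so channel A carries more.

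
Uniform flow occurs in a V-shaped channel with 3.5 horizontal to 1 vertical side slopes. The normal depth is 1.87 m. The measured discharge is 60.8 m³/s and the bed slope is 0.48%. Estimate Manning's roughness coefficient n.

n = 0.013

For a triangular section with side slope z = 3.5: A = zy² = 3.5×1.87² = 12.24 m²; P = 2y√(1+z²) = 2×1.87×3.64 = 13.61 m.
Hydraulic radius R = A/P = 12.24/13.61 = 0.899 m.
Rearranging Manning's equation: n = (1/Q) A R^(2/3) S^(1/2) = (1/60.8) × 12.24 × 0.899^(2/3) × √0.0048 = 0.013.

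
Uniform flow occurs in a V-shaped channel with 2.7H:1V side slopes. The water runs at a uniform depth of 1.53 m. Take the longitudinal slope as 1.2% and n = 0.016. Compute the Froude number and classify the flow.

supercritical

For a triangular section with side slope z = 2.7: A = zy² = 2.7×1.53² = 6.32 m²; P = 2y√(1+z²) = 2×1.53×2.879 = 8.81 m.
Hydraulic radius R = A/P = 6.32/8.81 = 0.7174 m.
V = (1/n) R^(2/3) √S = (1/0.016) × 0.7174^(2/3) × √0.012 = 5.487 m/s. Hydraulic depth D_h = A/T = 6.32/8.262 = 0.765 m.
Froude number Fr = V/√(g·D_h) = 5.487/√(9.81×0.765) = 2, which is greater than 1, so the flow is supercritical.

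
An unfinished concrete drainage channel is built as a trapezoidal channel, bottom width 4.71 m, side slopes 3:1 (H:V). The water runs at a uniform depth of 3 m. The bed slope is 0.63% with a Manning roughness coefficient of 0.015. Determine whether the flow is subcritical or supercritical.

With bottom width b = 4.71 m and side slope z = 3: A = (b + zy)y = (4.71 + 3×3)×3 = 41.13 m²; P = b + 2y√(1+z²) = 4.71 + 2×3×3.162 = 23.68 m.
Hydraulic radius R = A/P = 41.13/23.68 = 1.737 m.
V = (1/n) R^(2/3) √S = (1/0.015) × 1.737^(2/3) × √0.0063 = 7.645 m/s. Hydraulic depth D_h = A/T = 41.13/22.71 = 1.811 m.
Froude number Fr = V/√(g·D_h) = 7.645/√(9.81×1.811) = 1.81, which is greater than 1, so the flow is supercritical.

supercritical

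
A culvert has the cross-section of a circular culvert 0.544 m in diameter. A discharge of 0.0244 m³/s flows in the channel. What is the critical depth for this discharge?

y_c = 0.1 m

At critical depth, Q² T / (g A³) = 1, i.e. A³/T = Q²/g = 0.0244²/9.81 = 0.00006069.
Trying y = 0.0731 m: A³/T = 0.00001743 — too small.
Trying y = 0.12 m: A³/T = 0.0001222 — too large.
Trying y = 0.1 m: A³/T = 0.00005983 — ≈ 0.00006069.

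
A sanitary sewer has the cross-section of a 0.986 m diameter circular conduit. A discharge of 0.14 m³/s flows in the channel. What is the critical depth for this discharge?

At critical depth, Q² T / (g A³) = 1, i.e. A³/T = Q²/g = 0.14²/9.81 = 0.001998.
Try y = 0.235 m: A³/T = 0.003233 — too large.
Try y = 0.146 m: A³/T = 0.0005 — too small.
Try y = 0.208 m: A³/T = 0.002007 — close enough.

y_c = 0.208 m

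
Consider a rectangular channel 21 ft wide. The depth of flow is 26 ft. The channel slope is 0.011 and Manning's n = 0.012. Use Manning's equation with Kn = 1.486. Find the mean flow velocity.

V = 49.7 ft/s

Flow area A = b·y = 21 × 26 = 546 ft². Wetted perimeter P = b + 2y = 21 + 2×26 = 73 ft.
Hydraulic radius R = A/P = 546/73 = 7.479 ft.
From Manning's equation, V = (1.486/n) R^(2/3) S^(1/2) = (1.486/0.012) × 7.479^(2/3) × 0.011^(1/2) = 49.7 ft/s.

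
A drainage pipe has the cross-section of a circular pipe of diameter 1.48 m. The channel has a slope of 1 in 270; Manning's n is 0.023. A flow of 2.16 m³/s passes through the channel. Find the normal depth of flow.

Manning's equation rearranged: A R^(2/3) = nQ / (1·√S) = 0.023 × 2.16 / (√0.003704) = 0.8163.
At y = 1.33 m: A R^(2/3) = 0.9444 — high.
At y = 1.12 m: A R^(2/3) = 0.8169 — ≈ 0.8163.

y_n = 1.12 m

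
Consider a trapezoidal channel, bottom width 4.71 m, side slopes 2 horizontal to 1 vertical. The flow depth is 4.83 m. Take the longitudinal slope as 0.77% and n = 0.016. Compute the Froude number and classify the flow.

With bottom width b = 4.71 m and side slope z = 2: A = (b + zy)y = (4.71 + 2×4.83)×4.83 = 69.41 m²; P = b + 2y√(1+z²) = 4.71 + 2×4.83×2.236 = 26.31 m.
Hydraulic radius R = A/P = 69.41/26.31 = 2.638 m.
V = (1/n) R^(2/3) √S = (1/0.016) × 2.638^(2/3) × √0.0077 = 10.47 m/s. Hydraulic depth D_h = A/T = 69.41/24.03 = 2.888 m.
Froude number Fr = V/√(g·D_h) = 10.47/√(9.81×2.888) = 1.97, which is greater than 1, so the flow is supercritical.

supercritical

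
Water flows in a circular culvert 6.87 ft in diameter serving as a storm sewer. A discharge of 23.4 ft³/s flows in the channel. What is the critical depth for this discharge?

At critical depth, Q² T / (g A³) = 1, i.e. A³/T = Q²/g = 23.4²/32.2 = 17.
At y = 1.37 ft: A³/T = 26.44 — over.
At y = 1.22 ft: A³/T = 16.78 — ≈ 17.

y_c = 1.22 ft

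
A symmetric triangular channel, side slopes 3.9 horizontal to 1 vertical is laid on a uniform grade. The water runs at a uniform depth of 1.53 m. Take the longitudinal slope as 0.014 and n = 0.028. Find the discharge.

For a triangular section with side slope z = 3.9: A = zy² = 3.9×1.53² = 9.13 m²; P = 2y√(1+z²) = 2×1.53×4.026 = 12.32 m.
Hydraulic radius R = A/P = 9.13/12.32 = 0.741 m.
Manning's equation: Q = (1/n) A R^(2/3) S^(1/2) = (1/0.028) × 9.13 × 0.741^(2/3) × 0.014^(1/2) = 31.6 m³/s.

Q = 31.6 m³/s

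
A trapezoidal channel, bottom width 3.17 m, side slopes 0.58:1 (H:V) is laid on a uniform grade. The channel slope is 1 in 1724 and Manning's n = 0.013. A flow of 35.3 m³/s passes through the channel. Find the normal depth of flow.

y_n = 3.01 m

Manning's equation rearranged: A R^(2/3) = nQ / (1·√S) = 0.013 × 35.3 / (√0.00058) = 19.05.
Trying y = 2.71 m: A R^(2/3) = 15.79 — too small.
Trying y = 3.01 m: A R^(2/3) = 19.05 — matches.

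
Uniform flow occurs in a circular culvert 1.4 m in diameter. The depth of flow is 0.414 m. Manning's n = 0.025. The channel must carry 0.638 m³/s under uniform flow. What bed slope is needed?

For a circular section of diameter D = 1.4 m at depth y = 0.414 m, the central angle is θ = 2 arccos(1 − 2y/D) = 2.3 rad. Then A = (D²/8)(θ − sin θ) = 0.3807 m² and P = Dθ/2 = 1.61 m.
Hydraulic radius R = A/P = 0.3807/1.61 = 0.2365 m.
From Manning's equation, S = [nQ / (1 A R^(2/3))]² = [0.025 × 0.638 / (1 × 0.3807 × 0.2365^(2/3))]² = 0.012.

S = 0.012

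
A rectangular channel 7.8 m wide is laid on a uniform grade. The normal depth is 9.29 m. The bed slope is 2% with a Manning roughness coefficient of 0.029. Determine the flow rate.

Flow area A = b·y = 7.8 × 9.29 = 72.46 m². Wetted perimeter P = b + 2y = 7.8 + 2×9.29 = 26.38 m.
Hydraulic radius R = A/P = 72.46/26.38 = 2.747 m.
Manning's equation: Q = (1/n) A R^(2/3) S^(1/2) = (1/0.029) × 72.46 × 2.747^(2/3) × 0.02^(1/2) = 693 m³/s.

Q = 693 m³/s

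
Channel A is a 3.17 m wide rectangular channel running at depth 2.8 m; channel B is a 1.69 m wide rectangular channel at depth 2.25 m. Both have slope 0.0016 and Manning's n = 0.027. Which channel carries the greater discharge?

Channel A: Flow area A = b·y = 3.17 × 2.8 = 8.876 m². Wetted perimeter P = b + 2y = 3.17 + 2×2.8 = 8.77 m. Hydraulic radius R = A/P = 8.876/8.77 = 1.012 m. Q_A = (1/0.027)·8.876·1.012^(2/3)·√0.0016 = 13.26 m³/s.
Channel B: Flow area A = b·y = 1.69 × 2.25 = 3.802 m². Wetted perimeter P = b + 2y = 1.69 + 2×2.25 = 6.19 m. Hydraulic radius R = A/P = 3.802/6.19 = 0.6143 m. Q_B = (1/0.027)·3.802·0.6143^(2/3)·√0.0016 = 4.071 m³/s.
Q_A = 13.26 m³/s vs Q_B = 4.071 m³/s, so channel A carries more.

channel A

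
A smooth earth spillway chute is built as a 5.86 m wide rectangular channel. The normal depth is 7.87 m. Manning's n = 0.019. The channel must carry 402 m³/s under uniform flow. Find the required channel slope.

Flow area A = b·y = 5.86 × 7.87 = 46.12 m². Wetted perimeter P = b + 2y = 5.86 + 2×7.87 = 21.6 m.
Hydraulic radius R = A/P = 46.12/21.6 = 2.135 m.
From Manning's equation, S = [nQ / (1 A R^(2/3))]² = [0.019 × 402 / (1 × 46.12 × 2.135^(2/3))]² = 0.00998.

S = 0.00998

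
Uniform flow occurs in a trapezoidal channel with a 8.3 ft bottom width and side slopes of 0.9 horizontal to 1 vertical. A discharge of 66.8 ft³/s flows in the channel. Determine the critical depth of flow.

At critical depth, Q² T / (g A³) = 1, i.e. A³/T = Q²/g = 66.8²/32.2 = 138.6.
Try y = 1.44 ft: A³/T = 242.2 — over.
Try y = 0.884 ft: A³/T = 52.55 — short.
Try y = 1.21 ft: A³/T = 139.9 — ≈ 138.6.

y_c = 1.21 ft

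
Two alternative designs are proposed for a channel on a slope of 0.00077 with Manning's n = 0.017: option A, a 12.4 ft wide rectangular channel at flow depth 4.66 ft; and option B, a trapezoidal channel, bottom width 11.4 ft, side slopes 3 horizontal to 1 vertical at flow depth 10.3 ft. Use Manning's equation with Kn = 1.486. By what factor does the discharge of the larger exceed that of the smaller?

12.5

Channel A: Flow area A = b·y = 12.4 × 4.66 = 57.78 ft². Wetted perimeter P = b + 2y = 12.4 + 2×4.66 = 21.72 ft. Hydraulic radius R = A/P = 57.78/21.72 = 2.66 ft. Q_A = (1.486/0.017)·57.78·2.66^(2/3)·√0.00077 = 269.1 ft³/s.
Channel B: With bottom width b = 11.4 ft and side slope z = 3: A = (b + zy)y = (11.4 + 3×10.3)×10.3 = 435.7 ft²; P = b + 2y√(1+z²) = 11.4 + 2×10.3×3.162 = 76.54 ft. Hydraulic radius R = A/P = 435.7/76.54 = 5.692 ft. Q_B = (1.486/0.017)·435.7·5.692^(2/3)·√0.00077 = 3369 ft³/s.
The larger discharge is 3369 ft³/s and the smaller is 269.1 ft³/s; the ratio is 12.5.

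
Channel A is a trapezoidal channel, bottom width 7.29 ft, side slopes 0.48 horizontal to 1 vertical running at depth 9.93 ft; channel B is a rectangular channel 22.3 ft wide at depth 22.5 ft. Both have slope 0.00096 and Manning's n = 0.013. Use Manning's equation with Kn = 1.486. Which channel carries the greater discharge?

Channel A: With bottom width b = 7.29 ft and side slope z = 0.48: A = (b + zy)y = (7.29 + 0.48×9.93)×9.93 = 119.7 ft²; P = b + 2y√(1+z²) = 7.29 + 2×9.93×1.109 = 29.32 ft. Hydraulic radius R = A/P = 119.7/29.32 = 4.083 ft. Q_A = (1.486/0.013)·119.7·4.083^(2/3)·√0.00096 = 1083 ft³/s.
Channel B: Flow area A = b·y = 22.3 × 22.5 = 501.8 ft². Wetted perimeter P = b + 2y = 22.3 + 2×22.5 = 67.3 ft. Hydraulic radius R = A/P = 501.8/67.3 = 7.455 ft. Q_B = (1.486/0.013)·501.8·7.455^(2/3)·√0.00096 = 6782 ft³/s.
Q_A = 1083 ft³/s vs Q_B = 6782 ft³/s, so channel B carries more.

channel B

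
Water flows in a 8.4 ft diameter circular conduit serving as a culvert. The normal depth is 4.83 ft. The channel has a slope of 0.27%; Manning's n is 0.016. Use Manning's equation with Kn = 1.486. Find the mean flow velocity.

V = 8.36 ft/s

For a circular section of diameter D = 8.4 ft at depth y = 4.83 ft, the central angle is θ = 2 arccos(1 − 2y/D) = 3.443 rad. Then A = (D²/8)(θ − sin θ) = 32.98 ft² and P = Dθ/2 = 14.46 ft.
Hydraulic radius R = A/P = 32.98/14.46 = 2.281 ft.
From Manning's equation, V = (1.486/n) R^(2/3) S^(1/2) = (1.486/0.016) × 2.281^(2/3) × 0.0027^(1/2) = 8.36 ft/s.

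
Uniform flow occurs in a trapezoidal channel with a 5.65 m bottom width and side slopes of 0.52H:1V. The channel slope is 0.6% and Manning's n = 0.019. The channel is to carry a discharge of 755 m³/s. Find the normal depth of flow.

Manning's equation rearranged: A R^(2/3) = nQ / (1·√S) = 0.019 × 755 / (√0.006) = 185.2.
Trying y = 10.6 m: A R^(2/3) = 298.4 — over.
Trying y = 7.43 m: A R^(2/3) = 152.1 — short.
Trying y = 8.26 m: A R^(2/3) = 185.2 — matches.

y_n = 8.26 m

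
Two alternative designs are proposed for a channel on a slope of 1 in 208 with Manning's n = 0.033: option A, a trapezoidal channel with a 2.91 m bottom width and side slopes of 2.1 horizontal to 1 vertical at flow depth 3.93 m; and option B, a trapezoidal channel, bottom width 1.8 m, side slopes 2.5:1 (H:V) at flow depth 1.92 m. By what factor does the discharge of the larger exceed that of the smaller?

5.46

Channel A: With bottom width b = 2.91 m and side slope z = 2.1: A = (b + zy)y = (2.91 + 2.1×3.93)×3.93 = 43.87 m²; P = b + 2y√(1+z²) = 2.91 + 2×3.93×2.326 = 21.19 m. Hydraulic radius R = A/P = 43.87/21.19 = 2.07 m. Q_A = (1/0.033)·43.87·2.07^(2/3)·√0.004808 = 149.7 m³/s.
Channel B: With bottom width b = 1.8 m and side slope z = 2.5: A = (b + zy)y = (1.8 + 2.5×1.92)×1.92 = 12.67 m²; P = b + 2y√(1+z²) = 1.8 + 2×1.92×2.693 = 12.14 m. Hydraulic radius R = A/P = 12.67/12.14 = 1.044 m. Q_B = (1/0.033)·12.67·1.044^(2/3)·√0.004808 = 27.4 m³/s.
The larger discharge is 149.7 m³/s and the smaller is 27.4 m³/s; the ratio is 5.46.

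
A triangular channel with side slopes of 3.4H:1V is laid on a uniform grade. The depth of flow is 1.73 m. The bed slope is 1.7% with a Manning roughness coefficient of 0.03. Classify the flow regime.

supercritical

For a triangular section with side slope z = 3.4: A = zy² = 3.4×1.73² = 10.18 m²; P = 2y√(1+z²) = 2×1.73×3.544 = 12.26 m.
Hydraulic radius R = A/P = 10.18/12.26 = 0.8299 m.
V = (1/n) R^(2/3) √S = (1/0.03) × 0.8299^(2/3) × √0.017 = 3.838 m/s. Hydraulic depth D_h = A/T = 10.18/11.76 = 0.865 m.
Froude number Fr = V/√(g·D_h) = 3.838/√(9.81×0.865) = 1.32, which is greater than 1, so the flow is supercritical.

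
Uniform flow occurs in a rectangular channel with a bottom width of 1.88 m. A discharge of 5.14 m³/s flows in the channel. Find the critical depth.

For a rectangular channel, critical depth y_c = (q²/g)^(1/3) where q = Q/b = 5.14/1.88 = 2.734 m²/s.
So y_c = (2.734²/9.81)^(1/3) = 0.913 m.

y_c = 0.913 m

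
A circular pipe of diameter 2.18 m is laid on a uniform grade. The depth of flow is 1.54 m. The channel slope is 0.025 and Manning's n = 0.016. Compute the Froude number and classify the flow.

supercritical

For a circular section of diameter D = 2.18 m at depth y = 1.54 m, the central angle is θ = 2 arccos(1 − 2y/D) = 3.993 rad. Then A = (D²/8)(θ − sin θ) = 2.819 m² and P = Dθ/2 = 4.352 m.
Hydraulic radius R = A/P = 2.819/4.352 = 0.6477 m.
V = (1/n) R^(2/3) √S = (1/0.016) × 0.6477^(2/3) × √0.025 = 7.397 m/s. Hydraulic depth D_h = A/T = 2.819/1.986 = 1.42 m.
Froude number Fr = V/√(g·D_h) = 7.397/√(9.81×1.42) = 1.98, which is greater than 1, so the flow is supercritical.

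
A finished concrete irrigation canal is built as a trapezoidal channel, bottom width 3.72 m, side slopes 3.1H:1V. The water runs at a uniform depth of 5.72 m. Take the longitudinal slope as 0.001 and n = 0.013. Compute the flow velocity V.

V = 5.05 m/s

With bottom width b = 3.72 m and side slope z = 3.1: A = (b + zy)y = (3.72 + 3.1×5.72)×5.72 = 122.7 m²; P = b + 2y√(1+z²) = 3.72 + 2×5.72×3.257 = 40.98 m.
Hydraulic radius R = A/P = 122.7/40.98 = 2.994 m.
From Manning's equation, V = (1/n) R^(2/3) S^(1/2) = (1/0.013) × 2.994^(2/3) × 0.001^(1/2) = 5.05 m/s.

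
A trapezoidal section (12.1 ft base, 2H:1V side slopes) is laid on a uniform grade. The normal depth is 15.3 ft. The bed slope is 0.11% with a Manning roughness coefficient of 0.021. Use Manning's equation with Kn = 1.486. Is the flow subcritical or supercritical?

subcritical

With bottom width b = 12.1 ft and side slope z = 2: A = (b + zy)y = (12.1 + 2×15.3)×15.3 = 653.3 ft²; P = b + 2y√(1+z²) = 12.1 + 2×15.3×2.236 = 80.52 ft.
Hydraulic radius R = A/P = 653.3/80.52 = 8.113 ft.
V = (1.486/n) R^(2/3) √S = (1.486/0.021) × 8.113^(2/3) × √0.0011 = 9.476 ft/s. Hydraulic depth D_h = A/T = 653.3/73.3 = 8.913 ft.
Froude number Fr = V/√(g·D_h) = 9.476/√(32.2×8.913) = 0.559, which is less than 1, so the flow is subcritical.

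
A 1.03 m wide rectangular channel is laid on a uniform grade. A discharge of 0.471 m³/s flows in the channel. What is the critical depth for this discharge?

For a rectangular channel, critical depth y_c = (q²/g)^(1/3) where q = Q/b = 0.471/1.03 = 0.4573 m²/s.
So y_c = (0.4573²/9.81)^(1/3) = 0.277 m.

y_c = 0.277 m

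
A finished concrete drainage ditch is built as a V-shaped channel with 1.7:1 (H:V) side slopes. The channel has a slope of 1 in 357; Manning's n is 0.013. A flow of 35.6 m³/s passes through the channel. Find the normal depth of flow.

y_n = 2.28 m

Manning's equation rearranged: A R^(2/3) = nQ / (1·√S) = 0.013 × 35.6 / (√0.002801) = 8.744.
Trying y = 1.79 m: A R^(2/3) = 4.582 — short.
Trying y = 2.82 m: A R^(2/3) = 15.4 — over.
Trying y = 2.28 m: A R^(2/3) = 8.734 — close enough.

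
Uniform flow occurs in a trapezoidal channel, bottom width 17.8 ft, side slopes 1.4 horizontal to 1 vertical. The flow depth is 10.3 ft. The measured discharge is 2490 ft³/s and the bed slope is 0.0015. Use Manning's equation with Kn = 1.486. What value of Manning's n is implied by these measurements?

With bottom width b = 17.8 ft and side slope z = 1.4: A = (b + zy)y = (17.8 + 1.4×10.3)×10.3 = 331.9 ft²; P = b + 2y√(1+z²) = 17.8 + 2×10.3×1.72 = 53.24 ft.
Hydraulic radius R = A/P = 331.9/53.24 = 6.233 ft.
Rearranging Manning's equation: n = (1.486/Q) A R^(2/3) S^(1/2) = (1.486/2490) × 331.9 × 6.233^(2/3) × √0.0015 = 0.026.

n = 0.026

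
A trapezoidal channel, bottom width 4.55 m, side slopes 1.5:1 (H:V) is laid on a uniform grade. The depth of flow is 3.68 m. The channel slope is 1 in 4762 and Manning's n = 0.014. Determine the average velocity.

V = 1.69 m/s

With bottom width b = 4.55 m and side slope z = 1.5: A = (b + zy)y = (4.55 + 1.5×3.68)×3.68 = 37.06 m²; P = b + 2y√(1+z²) = 4.55 + 2×3.68×1.803 = 17.82 m.
Hydraulic radius R = A/P = 37.06/17.82 = 2.08 m.
From Manning's equation, V = (1/n) R^(2/3) S^(1/2) = (1/0.014) × 2.08^(2/3) × 0.00021^(1/2) = 1.69 m/s.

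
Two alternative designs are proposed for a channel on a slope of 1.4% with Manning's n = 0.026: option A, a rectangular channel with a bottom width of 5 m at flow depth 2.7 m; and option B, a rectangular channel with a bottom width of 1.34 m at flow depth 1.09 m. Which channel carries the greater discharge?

channel A

Channel A: Flow area A = b·y = 5 × 2.7 = 13.5 m². Wetted perimeter P = b + 2y = 5 + 2×2.7 = 10.4 m. Hydraulic radius R = A/P = 13.5/10.4 = 1.298 m. Q_A = (1/0.026)·13.5·1.298^(2/3)·√0.014 = 73.11 m³/s.
Channel B: Flow area A = b·y = 1.34 × 1.09 = 1.461 m². Wetted perimeter P = b + 2y = 1.34 + 2×1.09 = 3.52 m. Hydraulic radius R = A/P = 1.461/3.52 = 0.4149 m. Q_B = (1/0.026)·1.461·0.4149^(2/3)·√0.014 = 3.698 m³/s.
Q_A = 73.11 m³/s vs Q_B = 3.698 m³/s, so channel A carries more.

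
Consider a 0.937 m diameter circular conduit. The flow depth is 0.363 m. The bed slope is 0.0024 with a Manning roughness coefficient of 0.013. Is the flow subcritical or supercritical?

subcritical

For a circular section of diameter D = 0.937 m at depth y = 0.363 m, the central angle is θ = 2 arccos(1 − 2y/D) = 2.687 rad. Then A = (D²/8)(θ − sin θ) = 0.2468 m² and P = Dθ/2 = 1.259 m.
Hydraulic radius R = A/P = 0.2468/1.259 = 0.196 m.
V = (1/n) R^(2/3) √S = (1/0.013) × 0.196^(2/3) × √0.0024 = 1.272 m/s. Hydraulic depth D_h = A/T = 0.2468/0.9129 = 0.2703 m.
Froude number Fr = V/√(g·D_h) = 1.272/√(9.81×0.2703) = 0.781, which is less than 1, so the flow is subcritical.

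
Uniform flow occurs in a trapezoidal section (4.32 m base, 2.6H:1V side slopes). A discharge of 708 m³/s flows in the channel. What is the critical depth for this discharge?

y_c = 6.08 m

At critical depth, Q² T / (g A³) = 1, i.e. A³/T = Q²/g = 708²/9.81 = 51100.
At y = 7.2 m: A³/T = 109300 — too large.
At y = 4.56 m: A³/T = 14320 — too small.
At y = 6.08 m: A³/T = 51000 — ≈ 51100.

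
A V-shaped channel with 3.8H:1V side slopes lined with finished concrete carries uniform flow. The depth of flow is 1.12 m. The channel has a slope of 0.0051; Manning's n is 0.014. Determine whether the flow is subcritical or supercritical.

For a triangular section with side slope z = 3.8: A = zy² = 3.8×1.12² = 4.767 m²; P = 2y√(1+z²) = 2×1.12×3.929 = 8.802 m.
Hydraulic radius R = A/P = 4.767/8.802 = 0.5416 m.
V = (1/n) R^(2/3) √S = (1/0.014) × 0.5416^(2/3) × √0.0051 = 3.389 m/s. Hydraulic depth D_h = A/T = 4.767/8.512 = 0.56 m.
Froude number Fr = V/√(g·D_h) = 3.389/√(9.81×0.56) = 1.45, which is greater than 1, so the flow is supercritical.

supercritical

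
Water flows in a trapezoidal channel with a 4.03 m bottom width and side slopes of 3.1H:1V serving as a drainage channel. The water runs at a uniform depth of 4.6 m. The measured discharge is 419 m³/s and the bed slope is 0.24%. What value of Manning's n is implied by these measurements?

With bottom width b = 4.03 m and side slope z = 3.1: A = (b + zy)y = (4.03 + 3.1×4.6)×4.6 = 84.13 m²; P = b + 2y√(1+z²) = 4.03 + 2×4.6×3.257 = 34 m.
Hydraulic radius R = A/P = 84.13/34 = 2.475 m.
Rearranging Manning's equation: n = (1/Q) A R^(2/3) S^(1/2) = (1/419) × 84.13 × 2.475^(2/3) × √0.0024 = 0.018.

n = 0.018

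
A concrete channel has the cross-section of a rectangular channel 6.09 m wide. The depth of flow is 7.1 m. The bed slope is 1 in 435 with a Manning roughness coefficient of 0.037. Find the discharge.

Flow area A = b·y = 6.09 × 7.1 = 43.24 m². Wetted perimeter P = b + 2y = 6.09 + 2×7.1 = 20.29 m.
Hydraulic radius R = A/P = 43.24/20.29 = 2.131 m.
Manning's equation: Q = (1/n) A R^(2/3) S^(1/2) = (1/0.037) × 43.24 × 2.131^(2/3) × 0.002299^(1/2) = 92.8 m³/s.

Q = 92.8 m³/s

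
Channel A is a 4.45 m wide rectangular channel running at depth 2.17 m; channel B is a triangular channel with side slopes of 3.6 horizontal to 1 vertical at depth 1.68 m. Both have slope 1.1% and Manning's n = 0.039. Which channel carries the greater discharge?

channel A

Channel A: Flow area A = b·y = 4.45 × 2.17 = 9.656 m². Wetted perimeter P = b + 2y = 4.45 + 2×2.17 = 8.79 m. Hydraulic radius R = A/P = 9.656/8.79 = 1.099 m. Q_A = (1/0.039)·9.656·1.099^(2/3)·√0.011 = 27.65 m³/s.
Channel B: For a triangular section with side slope z = 3.6: A = zy² = 3.6×1.68² = 10.16 m²; P = 2y√(1+z²) = 2×1.68×3.736 = 12.55 m. Hydraulic radius R = A/P = 10.16/12.55 = 0.8094 m. Q_B = (1/0.039)·10.16·0.8094^(2/3)·√0.011 = 23.73 m³/s.
Q_A = 27.65 m³/s vs Q_B = 23.73 m³/s, so channel A carries more.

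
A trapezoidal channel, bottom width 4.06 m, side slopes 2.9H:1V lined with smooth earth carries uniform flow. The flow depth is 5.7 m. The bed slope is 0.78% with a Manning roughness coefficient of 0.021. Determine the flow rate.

With bottom width b = 4.06 m and side slope z = 2.9: A = (b + zy)y = (4.06 + 2.9×5.7)×5.7 = 117.4 m²; P = b + 2y√(1+z²) = 4.06 + 2×5.7×3.068 = 39.03 m.
Hydraulic radius R = A/P = 117.4/39.03 = 3.007 m.
Manning's equation: Q = (1/n) A R^(2/3) S^(1/2) = (1/0.021) × 117.4 × 3.007^(2/3) × 0.0078^(1/2) = 1030 m³/s.

Q = 1030 m³/s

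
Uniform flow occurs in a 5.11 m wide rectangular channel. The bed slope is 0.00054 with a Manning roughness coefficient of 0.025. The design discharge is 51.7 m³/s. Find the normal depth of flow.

y_n = 7.14 m

Manning's equation rearranged: A R^(2/3) = nQ / (1·√S) = 0.025 × 51.7 / (√0.00054) = 55.62.
At y = 8.51 m: A R^(2/3) = 68.22 — high.
At y = 7.14 m: A R^(2/3) = 55.61 — close enough.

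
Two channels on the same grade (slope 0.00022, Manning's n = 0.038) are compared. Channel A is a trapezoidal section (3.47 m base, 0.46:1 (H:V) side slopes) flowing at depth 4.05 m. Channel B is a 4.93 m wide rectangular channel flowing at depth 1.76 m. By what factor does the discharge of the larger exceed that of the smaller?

3.54

Channel A: With bottom width b = 3.47 m and side slope z = 0.46: A = (b + zy)y = (3.47 + 0.46×4.05)×4.05 = 21.6 m²; P = b + 2y√(1+z²) = 3.47 + 2×4.05×1.101 = 12.39 m. Hydraulic radius R = A/P = 21.6/12.39 = 1.744 m. Q_A = (1/0.038)·21.6·1.744^(2/3)·√0.00022 = 12.21 m³/s.
Channel B: Flow area A = b·y = 4.93 × 1.76 = 8.677 m². Wetted perimeter P = b + 2y = 4.93 + 2×1.76 = 8.45 m. Hydraulic radius R = A/P = 8.677/8.45 = 1.027 m. Q_B = (1/0.038)·8.677·1.027^(2/3)·√0.00022 = 3.447 m³/s.
The larger discharge is 12.21 m³/s and the smaller is 3.447 m³/s; the ratio is 3.54.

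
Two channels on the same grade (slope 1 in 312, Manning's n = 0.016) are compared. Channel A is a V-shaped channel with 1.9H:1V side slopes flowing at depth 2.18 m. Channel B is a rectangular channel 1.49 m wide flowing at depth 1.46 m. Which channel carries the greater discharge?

channel A

Channel A: For a triangular section with side slope z = 1.9: A = zy² = 1.9×2.18² = 9.03 m²; P = 2y√(1+z²) = 2×2.18×2.147 = 9.361 m. Hydraulic radius R = A/P = 9.03/9.361 = 0.9646 m. Q_A = (1/0.016)·9.03·0.9646^(2/3)·√0.003205 = 31.19 m³/s.
Channel B: Flow area A = b·y = 1.49 × 1.46 = 2.175 m². Wetted perimeter P = b + 2y = 1.49 + 2×1.46 = 4.41 m. Hydraulic radius R = A/P = 2.175/4.41 = 0.4933 m. Q_B = (1/0.016)·2.175·0.4933^(2/3)·√0.003205 = 4.806 m³/s.
Q_A = 31.19 m³/s vs Q_B = 4.806 m³/s, so channel A carries more.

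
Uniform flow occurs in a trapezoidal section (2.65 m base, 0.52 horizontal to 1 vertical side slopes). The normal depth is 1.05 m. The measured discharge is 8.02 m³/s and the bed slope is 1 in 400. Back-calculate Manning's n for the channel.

With bottom width b = 2.65 m and side slope z = 0.52: A = (b + zy)y = (2.65 + 0.52×1.05)×1.05 = 3.356 m²; P = b + 2y√(1+z²) = 2.65 + 2×1.05×1.127 = 5.017 m.
Hydraulic radius R = A/P = 3.356/5.017 = 0.6689 m.
Rearranging Manning's equation: n = (1/Q) A R^(2/3) S^(1/2) = (1/8.02) × 3.356 × 0.6689^(2/3) × √0.0025 = 0.016.

n = 0.016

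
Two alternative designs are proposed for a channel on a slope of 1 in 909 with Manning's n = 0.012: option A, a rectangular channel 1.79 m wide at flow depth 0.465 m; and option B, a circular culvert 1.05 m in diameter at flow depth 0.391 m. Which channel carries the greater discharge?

channel A

Channel A: Flow area A = b·y = 1.79 × 0.465 = 0.8324 m². Wetted perimeter P = b + 2y = 1.79 + 2×0.465 = 2.72 m. Hydraulic radius R = A/P = 0.8324/2.72 = 0.306 m. Q_A = (1/0.012)·0.8324·0.306^(2/3)·√0.0011 = 1.045 m³/s.
Channel B: For a circular section of diameter D = 1.05 m at depth y = 0.391 m, the central angle is θ = 2 arccos(1 − 2y/D) = 2.625 rad. Then A = (D²/8)(θ − sin θ) = 0.2938 m² and P = Dθ/2 = 1.378 m. Hydraulic radius R = A/P = 0.2938/1.378 = 0.2132 m. Q_B = (1/0.012)·0.2938·0.2132^(2/3)·√0.0011 = 0.2898 m³/s.
Q_A = 1.045 m³/s vs Q_B = 0.2898 m³/s, so channel A carries more.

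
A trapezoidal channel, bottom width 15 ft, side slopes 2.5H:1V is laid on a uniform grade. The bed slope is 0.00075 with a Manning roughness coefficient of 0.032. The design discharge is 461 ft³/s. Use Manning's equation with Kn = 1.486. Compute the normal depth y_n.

y_n = 5.46 ft

Manning's equation rearranged: A R^(2/3) = nQ / (1.486·√S) = 0.032 × 461 / (1.486 × √0.00075) = 362.5.
Try y = 6.52 ft: A R^(2/3) = 520.4 — over.
Try y = 4.88 ft: A R^(2/3) = 289.2 — short.
Try y = 5.46 ft: A R^(2/3) = 362.2 — ≈ 362.5.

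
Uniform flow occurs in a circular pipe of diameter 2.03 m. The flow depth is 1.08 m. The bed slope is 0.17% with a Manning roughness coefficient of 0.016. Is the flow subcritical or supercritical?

For a circular section of diameter D = 2.03 m at depth y = 1.08 m, the central angle is θ = 2 arccos(1 − 2y/D) = 3.27 rad. Then A = (D²/8)(θ − sin θ) = 1.75 m² and P = Dθ/2 = 3.319 m.
Hydraulic radius R = A/P = 1.75/3.319 = 0.5273 m.
V = (1/n) R^(2/3) √S = (1/0.016) × 0.5273^(2/3) × √0.0017 = 1.682 m/s. Hydraulic depth D_h = A/T = 1.75/2.026 = 0.8639 m.
Froude number Fr = V/√(g·D_h) = 1.682/√(9.81×0.8639) = 0.578, which is less than 1, so the flow is subcritical.

subcritical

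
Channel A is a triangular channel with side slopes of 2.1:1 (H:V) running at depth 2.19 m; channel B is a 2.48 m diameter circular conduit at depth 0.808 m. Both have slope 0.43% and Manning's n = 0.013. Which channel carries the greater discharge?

channel A

Channel A: For a triangular section with side slope z = 2.1: A = zy² = 2.1×2.19² = 10.07 m²; P = 2y√(1+z²) = 2×2.19×2.326 = 10.19 m. Hydraulic radius R = A/P = 10.07/10.19 = 0.9886 m. Q_A = (1/0.013)·10.07·0.9886^(2/3)·√0.0043 = 50.42 m³/s.
Channel B: For a circular section of diameter D = 2.48 m at depth y = 0.808 m, the central angle is θ = 2 arccos(1 − 2y/D) = 2.43 rad. Then A = (D²/8)(θ − sin θ) = 1.366 m² and P = Dθ/2 = 3.013 m. Hydraulic radius R = A/P = 1.366/3.013 = 0.4534 m. Q_B = (1/0.013)·1.366·0.4534^(2/3)·√0.0043 = 4.066 m³/s.
Q_A = 50.42 m³/s vs Q_B = 4.066 m³/s, so channel A carries more.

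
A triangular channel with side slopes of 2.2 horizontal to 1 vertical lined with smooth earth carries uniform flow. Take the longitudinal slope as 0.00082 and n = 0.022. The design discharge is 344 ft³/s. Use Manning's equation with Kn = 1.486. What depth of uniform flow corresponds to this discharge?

y_n = 6.32 ft

Manning's equation rearranged: A R^(2/3) = nQ / (1.486·√S) = 0.022 × 344 / (1.486 × √0.00082) = 177.9.
At y = 7.82 ft: A R^(2/3) = 313.6 — over.
At y = 5.59 ft: A R^(2/3) = 128.1 — short.
At y = 6.32 ft: A R^(2/3) = 177.7 — ≈ 177.9.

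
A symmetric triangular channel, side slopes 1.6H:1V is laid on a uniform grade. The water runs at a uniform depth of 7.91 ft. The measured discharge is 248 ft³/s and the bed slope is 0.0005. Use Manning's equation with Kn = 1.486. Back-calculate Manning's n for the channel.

n = 0.0301

For a triangular section with side slope z = 1.6: A = zy² = 1.6×7.91² = 100.1 ft²; P = 2y√(1+z²) = 2×7.91×1.887 = 29.85 ft.
Hydraulic radius R = A/P = 100.1/29.85 = 3.354 ft.
Rearranging Manning's equation: n = (1.486/Q) A R^(2/3) S^(1/2) = (1.486/248) × 100.1 × 3.354^(2/3) × √0.0005 = 0.0301.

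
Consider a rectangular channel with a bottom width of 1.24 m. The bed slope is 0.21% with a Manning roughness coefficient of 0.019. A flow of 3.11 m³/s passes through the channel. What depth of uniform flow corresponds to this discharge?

y_n = 1.75 m

Manning's equation rearranged: A R^(2/3) = nQ / (1·√S) = 0.019 × 3.11 / (√0.0021) = 1.289.
Try y = 1.29 m: A R^(2/3) = 0.8953 — low.
Try y = 1.9 m: A R^(2/3) = 1.419 — high.
Try y = 1.75 m: A R^(2/3) = 1.289 — matches.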